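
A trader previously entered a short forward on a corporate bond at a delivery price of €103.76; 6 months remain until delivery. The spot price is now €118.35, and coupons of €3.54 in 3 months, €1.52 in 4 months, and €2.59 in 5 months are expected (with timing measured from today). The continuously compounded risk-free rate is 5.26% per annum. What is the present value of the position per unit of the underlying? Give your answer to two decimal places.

PV(remaining coupons) I = 3.54·e^(−0.0526·3/12) + 1.52·e^(−0.0526·4/12) + 2.59·e^(−0.0526·5/12) = 7.5212
Current forward F = (S − I)·e^(rT) = (118.35 − 7.5212)·e^(0.0526·6/12) = 110.8288 × 1.026649 = 113.7823
Value (long) = (F − K)·e^(−rT) = (113.7823 − 103.76) × 0.974043 = 9.7622
Short position value = −(long value) = -€9.76

-€9.76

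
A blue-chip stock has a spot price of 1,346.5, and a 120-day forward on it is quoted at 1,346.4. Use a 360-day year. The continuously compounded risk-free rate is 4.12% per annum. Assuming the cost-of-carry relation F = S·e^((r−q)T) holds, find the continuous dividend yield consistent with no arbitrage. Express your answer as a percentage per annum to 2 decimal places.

4.14%

From F = S·e^((r−q)T): (r − q) = ln(F/S)/T
ln(1346.4/1346.5) = ln(0.999926) = -0.000074
(r − q) = -0.000074 / (120/360) = -0.000222
q = r − ln(F/S)/T = 0.0412 + 0.000222 = 0.041422
q = 4.14%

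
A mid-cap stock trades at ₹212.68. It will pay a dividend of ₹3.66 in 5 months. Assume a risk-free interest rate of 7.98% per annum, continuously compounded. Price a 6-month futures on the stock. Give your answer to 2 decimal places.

PV(dividends) I = 3.66·e^(−0.0798·5/12)
I = 3.5403
F = (S − I)·e^(rT) = (212.68 − 3.5403) · e^(0.0798·6/12)
= 209.1397 · e^0.039900 = 209.1397 × 1.040707 = ₹217.65

₹217.65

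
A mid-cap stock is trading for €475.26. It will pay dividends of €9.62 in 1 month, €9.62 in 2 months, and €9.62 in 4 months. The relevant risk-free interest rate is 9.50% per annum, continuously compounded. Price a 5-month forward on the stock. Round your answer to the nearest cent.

€464.97

PV(dividends) I = 9.62·e^(−0.0950·1/12) + 9.62·e^(−0.0950·2/12) + 9.62·e^(−0.0950·4/12)
I = 9.5441 + 9.4689 + 9.3201 = 28.3331
F = (S − I)·e^(rT) = (475.26 − 28.3331) · e^(0.0950·5/12)
= 446.9269 · e^0.039583 = 446.9269 × 1.040377 = €464.97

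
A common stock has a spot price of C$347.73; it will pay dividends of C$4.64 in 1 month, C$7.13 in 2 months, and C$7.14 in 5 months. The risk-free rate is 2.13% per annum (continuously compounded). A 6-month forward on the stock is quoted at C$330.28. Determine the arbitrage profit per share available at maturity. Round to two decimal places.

C$2.16 per share

PV(dividends) I = 4.64·e^(−0.0213·1/12) + 7.13·e^(−0.0213·2/12) + 7.14·e^(−0.0213·5/12) = 18.8134
Fair forward F* = (S − I)·e^(rT) = (347.73 − 18.8134)·e^0.010650 = 328.9166 × 1.010707 = 332.4383
Market C$330.28 < fair 332.4383: forward underpriced → reverse cash-and-carry (short the stock, invest proceeds at r, pay the dividends, go long the forward).
Profit at T = |F_mkt − F*| = |330.28 − 332.4383| = C$2.16 per share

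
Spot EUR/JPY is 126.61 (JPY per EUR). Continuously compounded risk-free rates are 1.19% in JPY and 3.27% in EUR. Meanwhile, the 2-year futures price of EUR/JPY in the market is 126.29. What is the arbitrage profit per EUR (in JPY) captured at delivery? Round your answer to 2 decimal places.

Fair futures: F* = S·e^(carry·T), with carry = (r_JPY − r_EUR) = 0.0119 − 0.0327 = -0.0208
F* = 126.61 · e^(-0.0208 × 2) = 126.61 · e^-0.041600 = 126.61 × 0.959253 = 121.4510
Market 126.29 > fair 121.4510: forward overpriced → cash-and-carry (buy spot, short the forward).
At maturity, profit = |F_mkt − F*| = |126.29 − 121.4510| = 4.84 per EUR (in JPY)

4.84 per EUR (in JPY)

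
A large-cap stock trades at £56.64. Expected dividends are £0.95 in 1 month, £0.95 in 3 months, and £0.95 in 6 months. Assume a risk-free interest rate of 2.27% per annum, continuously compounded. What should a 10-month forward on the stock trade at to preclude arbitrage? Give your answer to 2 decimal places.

PV(dividends) I = 0.95·e^(−0.0227·1/12) + 0.95·e^(−0.0227·3/12) + 0.95·e^(−0.0227·6/12)
I = 0.9482 + 0.9446 + 0.9393 = 2.8321
F = (S − I)·e^(rT) = (56.64 − 2.8321) · e^(0.0227·10/12)
= 53.8079 · e^0.018917 = 53.8079 × 1.019097 = £54.84

£54.84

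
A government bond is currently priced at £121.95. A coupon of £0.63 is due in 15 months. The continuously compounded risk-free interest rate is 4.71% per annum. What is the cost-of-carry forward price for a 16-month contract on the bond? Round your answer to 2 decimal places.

£129.22

PV(coupons) I = 0.63·e^(−0.0471·15/12)
I = 0.5940
F = (S − I)·e^(rT) = (121.95 − 0.5940) · e^(0.0471·16/12)
= 121.3560 · e^0.062800 = 121.3560 × 1.064814 = £129.22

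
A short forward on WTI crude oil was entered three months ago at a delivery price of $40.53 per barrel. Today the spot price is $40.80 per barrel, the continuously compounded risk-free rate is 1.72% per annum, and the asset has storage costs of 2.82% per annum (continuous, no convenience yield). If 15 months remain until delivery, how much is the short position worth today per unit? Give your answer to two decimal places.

-$2.60 per barrel

Current fair forward for the remaining 15 months: F = S·e^((r + u)·T), (r + u) = 0.0172 + 0.0282 = 0.0454
F = 40.80 · e^(0.0454 × 15/12) = 40.80 × 1.058391 = 43.1824
Value of long forward = (F − K)·e^(−rT) = (43.1824 − 40.53) · e^(−0.0172·15/12)
= 2.6524 × 0.978729 = 2.60
Short position value = −(long value) = -$2.60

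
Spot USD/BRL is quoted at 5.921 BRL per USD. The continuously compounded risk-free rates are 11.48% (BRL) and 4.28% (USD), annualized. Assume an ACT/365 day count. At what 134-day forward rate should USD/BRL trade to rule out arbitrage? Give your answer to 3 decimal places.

6.080

F = S·e^((r_BRL − r_USD)T) = 5.921 · e^((0.1148 − 0.0428) × 134/365)
= 5.921 · e^0.026433 = 5.921 × 1.026785
F = 6.080 BRL per USD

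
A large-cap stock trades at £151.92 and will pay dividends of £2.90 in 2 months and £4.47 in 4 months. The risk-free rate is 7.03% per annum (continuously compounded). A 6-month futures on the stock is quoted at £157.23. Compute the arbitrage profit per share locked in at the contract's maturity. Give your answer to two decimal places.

£7.37 per share

PV(dividends) I = 2.90·e^(−0.0703·2/12) + 4.47·e^(−0.0703·4/12) = 7.2327
Fair futures F* = (S − I)·e^(rT) = (151.92 − 7.2327)·e^0.035150 = 144.6873 × 1.035775 = 149.8635
Market £157.23 > fair 149.8635: forward overpriced → cash-and-carry (borrow at r, buy the stock and collect the dividends, short the forward).
Profit at T = |F_mkt − F*| = |157.23 − 149.8635| = £7.37 per share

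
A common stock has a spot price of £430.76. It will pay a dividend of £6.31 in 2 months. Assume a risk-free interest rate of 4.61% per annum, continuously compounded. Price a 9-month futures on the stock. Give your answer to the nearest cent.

£439.43

PV(dividends) I = 6.31·e^(−0.0461·2/12)
I = 6.2617
F = (S − I)·e^(rT) = (430.76 − 6.2617) · e^(0.0461·9/12)
= 424.4983 · e^0.034575 = 424.4983 × 1.035180 = £439.43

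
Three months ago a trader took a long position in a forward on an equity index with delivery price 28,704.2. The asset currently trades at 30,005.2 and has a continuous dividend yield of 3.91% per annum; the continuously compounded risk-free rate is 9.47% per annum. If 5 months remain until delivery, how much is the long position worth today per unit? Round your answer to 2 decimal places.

Current fair forward for the remaining 5 months: F = S·e^((r − q)·T), (r − q) = 0.0947 − 0.0391 = 0.0556
F = 30005.2 · e^(0.0556 × 5/12) = 30005.2 × 1.02343710 = 30708.4349
Value of long forward = (F − K)·e^(−rT) = (30708.4349 − 28704.2) · e^(−0.0947·5/12)
= 2004.2349 × 0.96131001 = 1926.69

1926.69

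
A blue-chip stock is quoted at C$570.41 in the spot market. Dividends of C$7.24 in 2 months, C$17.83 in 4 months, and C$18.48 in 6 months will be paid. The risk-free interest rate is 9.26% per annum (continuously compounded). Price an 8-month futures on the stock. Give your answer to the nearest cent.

C$561.99

PV(dividends) I = 7.24·e^(−0.0926·2/12) + 17.83·e^(−0.0926·4/12) + 18.48·e^(−0.0926·6/12)
I = 7.1291 + 17.2881 + 17.6439 = 42.0611
F = (S − I)·e^(rT) = (570.41 − 42.0611) · e^(0.0926·8/12)
= 528.3489 · e^0.061733 = 528.3489 × 1.063678 = C$561.99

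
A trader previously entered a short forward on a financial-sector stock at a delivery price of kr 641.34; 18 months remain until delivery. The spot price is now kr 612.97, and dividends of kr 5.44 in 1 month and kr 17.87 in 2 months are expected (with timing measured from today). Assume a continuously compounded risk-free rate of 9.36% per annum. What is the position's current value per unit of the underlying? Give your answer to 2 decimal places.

-kr 32.65

PV(remaining dividends) I = 5.44·e^(−0.0936·1/12) + 17.87·e^(−0.0936·2/12) = 22.9911
Current forward F = (S − I)·e^(rT) = (612.97 − 22.9911)·e^(0.0936·18/12) = 589.9789 × 1.150734 = 678.9088
Value (long) = (F − K)·e^(−rT) = (678.9088 − 641.34) × 0.869011 = 32.6477
Short position value = −(long value) = -kr 32.65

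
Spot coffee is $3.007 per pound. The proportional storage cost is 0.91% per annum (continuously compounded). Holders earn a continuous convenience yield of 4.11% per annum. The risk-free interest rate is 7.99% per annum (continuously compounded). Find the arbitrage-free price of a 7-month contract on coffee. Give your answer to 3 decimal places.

Net carry = r + u − y = 0.0799 + 0.0091 − 0.0411 = 0.0479
F = S·e^((r+u−y)T) = 3.007 · e^(0.0479 × 7/12) = 3.007 · e^0.027942
= 3.007 × 1.028336 = $3.092 per pound

$3.092 per pound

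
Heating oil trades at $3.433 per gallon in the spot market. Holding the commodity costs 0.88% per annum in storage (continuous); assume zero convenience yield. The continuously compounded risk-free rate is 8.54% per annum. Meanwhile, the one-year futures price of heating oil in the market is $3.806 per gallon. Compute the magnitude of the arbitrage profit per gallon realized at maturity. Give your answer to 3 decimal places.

$0.034 per gallon

Fair futures: F* = S·e^(carry·T), with carry = (r + u) = 0.0854 + 0.0088 = 0.0942
F* = 3.433 · e^(0.0942 × 12/12) = 3.433 · e^0.094200 = 3.433 × 1.098779 = $3.7721
Market $3.806 > fair $3.7721: forward overpriced → cash-and-carry (buy spot, short the forward).
At maturity, profit = |F_mkt − F*| = |3.806 − 3.7721| = $0.034 per gallon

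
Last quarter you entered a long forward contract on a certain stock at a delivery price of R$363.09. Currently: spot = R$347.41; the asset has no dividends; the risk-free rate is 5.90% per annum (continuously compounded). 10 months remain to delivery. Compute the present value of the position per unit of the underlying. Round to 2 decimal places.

R$1.74

Current fair forward for the remaining 10 months: F = S·e^(r·T), r = 0.0590
F = 347.41 · e^(0.0590 × 10/12) = 347.41 × 1.050395 = 364.9177
Value of long forward = (F − K)·e^(−rT) = (364.9177 − 363.09) · e^(−0.0590·10/12)
= 1.8277 × 0.952022 = 1.74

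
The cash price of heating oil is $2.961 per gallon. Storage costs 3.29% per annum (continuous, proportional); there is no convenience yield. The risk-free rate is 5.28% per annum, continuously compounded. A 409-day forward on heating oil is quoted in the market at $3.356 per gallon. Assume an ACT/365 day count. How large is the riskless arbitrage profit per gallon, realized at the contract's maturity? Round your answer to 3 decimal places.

$0.097 per gallon

Fair forward: F* = S·e^(carry·T), with carry = (r + u) = 0.0528 + 0.0329 = 0.0857
F* = 2.961 · e^(0.0857 × 409/365) = 2.961 · e^0.096031 = 2.961 × 1.100793 = $3.2594
Market $3.356 > fair $3.2594: forward overpriced → cash-and-carry (buy spot, short the forward).
At maturity, profit = |F_mkt − F*| = |3.356 − 3.2594| = $0.097 per gallon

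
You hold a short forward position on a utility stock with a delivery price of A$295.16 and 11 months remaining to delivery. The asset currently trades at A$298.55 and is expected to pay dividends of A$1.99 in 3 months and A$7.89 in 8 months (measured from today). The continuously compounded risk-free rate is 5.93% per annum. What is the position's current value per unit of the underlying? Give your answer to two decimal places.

-A$9.46

PV(remaining dividends) I = 1.99·e^(−0.0593·3/12) + 7.89·e^(−0.0593·8/12) = 9.5449
Current forward F = (S − I)·e^(rT) = (298.55 − 9.5449)·e^(0.0593·11/12) = 289.0051 × 1.055863 = 305.1498
Value (long) = (F − K)·e^(−rT) = (305.1498 − 295.16) × 0.947093 = 9.4613
Short position value = −(long value) = -A$9.46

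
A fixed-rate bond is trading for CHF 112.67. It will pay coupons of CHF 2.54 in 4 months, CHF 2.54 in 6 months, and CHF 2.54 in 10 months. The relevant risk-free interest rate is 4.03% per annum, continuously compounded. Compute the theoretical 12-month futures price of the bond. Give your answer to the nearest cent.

CHF 109.55

PV(coupons) I = 2.54·e^(−0.0403·4/12) + 2.54·e^(−0.0403·6/12) + 2.54·e^(−0.0403·10/12)
I = 2.5061 + 2.4893 + 2.4561 = 7.4515
F = (S − I)·e^(rT) = (112.67 − 7.4515) · e^(0.0403·12/12)
= 105.2185 · e^0.040300 = 105.2185 × 1.041123 = CHF 109.55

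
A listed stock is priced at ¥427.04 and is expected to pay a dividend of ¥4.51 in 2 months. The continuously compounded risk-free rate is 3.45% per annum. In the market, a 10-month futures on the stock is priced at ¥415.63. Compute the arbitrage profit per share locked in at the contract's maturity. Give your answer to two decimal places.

¥19.25 per share

PV(dividends) I = 4.51·e^(−0.0345·2/12) = 4.4841
Fair futures F* = (S − I)·e^(rT) = (427.04 − 4.4841)·e^0.028750 = 422.5559 × 1.029167 = 434.8806
Market ¥415.63 < fair 434.8806: forward underpriced → reverse cash-and-carry (short the stock, invest proceeds at r, pay the dividends, go long the forward).
Profit at T = |F_mkt − F*| = |415.63 − 434.8806| = ¥19.25 per share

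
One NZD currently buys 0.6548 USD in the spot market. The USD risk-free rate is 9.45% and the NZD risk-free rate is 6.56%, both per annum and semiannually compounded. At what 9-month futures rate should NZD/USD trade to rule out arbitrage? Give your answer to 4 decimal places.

0.6686

By covered interest parity, F = S · (1+r_USD/2)^(2T) / (1+r_NZD/2)^(2T)
= 0.6548 × 1.071706 / 1.049601 = 0.6548 × 1.021060
F = 0.6686 USD per NZD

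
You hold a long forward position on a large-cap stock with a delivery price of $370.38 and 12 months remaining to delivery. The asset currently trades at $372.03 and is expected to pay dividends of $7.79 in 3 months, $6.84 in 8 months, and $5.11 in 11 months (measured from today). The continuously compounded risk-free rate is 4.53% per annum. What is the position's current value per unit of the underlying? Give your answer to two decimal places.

PV(remaining dividends) I = 7.79·e^(−0.0453·3/12) + 6.84·e^(−0.0453·8/12) + 5.11·e^(−0.0453·11/12) = 19.2409
Current forward F = (S − I)·e^(rT) = (372.03 − 19.2409)·e^(0.0453·12/12) = 352.7891 × 1.046342 = 369.1381
Value (long) = (F − K)·e^(−rT) = (369.1381 − 370.38) × 0.955711 = -1.1869
Value = -$1.19

-$1.19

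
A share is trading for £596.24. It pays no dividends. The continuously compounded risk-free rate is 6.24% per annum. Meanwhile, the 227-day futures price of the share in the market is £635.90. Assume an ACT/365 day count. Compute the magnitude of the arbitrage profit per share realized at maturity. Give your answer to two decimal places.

Fair futures: F* = S·e^(carry·T), with carry = r = 0.0624
F* = 596.24 · e^(0.0624 × 227/365) = 596.24 · e^0.038808 = 596.24 × 1.039571 = £619.8338
Market £635.90 > fair £619.8338: forward overpriced → cash-and-carry (buy spot, short the forward).
At maturity, profit = |F_mkt − F*| = |635.90 − 619.8338| = £16.07 per share

£16.07 per share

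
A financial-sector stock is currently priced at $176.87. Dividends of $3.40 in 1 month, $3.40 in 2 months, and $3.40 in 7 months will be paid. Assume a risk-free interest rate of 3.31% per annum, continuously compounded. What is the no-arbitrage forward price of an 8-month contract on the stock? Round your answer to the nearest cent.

$170.48

PV(dividends) I = 3.40·e^(−0.0331·1/12) + 3.40·e^(−0.0331·2/12) + 3.40·e^(−0.0331·7/12)
I = 3.3906 + 3.3813 + 3.3350 = 10.1069
F = (S − I)·e^(rT) = (176.87 − 10.1069) · e^(0.0331·8/12)
= 166.7631 · e^0.022067 = 166.7631 × 1.022312 = $170.48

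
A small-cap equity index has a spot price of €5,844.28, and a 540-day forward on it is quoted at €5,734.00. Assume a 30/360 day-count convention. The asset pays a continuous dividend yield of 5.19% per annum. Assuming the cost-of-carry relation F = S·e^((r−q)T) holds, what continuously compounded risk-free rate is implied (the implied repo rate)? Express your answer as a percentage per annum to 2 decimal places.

3.92%

From F = S·e^((r−q)T): (r − q) = ln(F/S)/T
ln(5734.00/5844.28) = ln(0.981130) = -0.019050
(r − q) = -0.019050 / (540/360) = -0.012700
r = ln(F/S)/T + q = -0.012700 + 0.0519 = 0.039200
r = 3.92%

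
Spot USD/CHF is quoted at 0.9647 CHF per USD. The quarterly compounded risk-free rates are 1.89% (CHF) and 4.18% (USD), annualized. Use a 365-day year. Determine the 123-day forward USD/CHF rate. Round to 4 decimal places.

By covered interest parity, F = S · (1+r_CHF/4)^(4T) / (1+r_USD/4)^(4T)
= 0.9647 × 1.006374 / 1.014112 = 0.9647 × 0.992370
F = 0.9573 CHF per USD

0.9573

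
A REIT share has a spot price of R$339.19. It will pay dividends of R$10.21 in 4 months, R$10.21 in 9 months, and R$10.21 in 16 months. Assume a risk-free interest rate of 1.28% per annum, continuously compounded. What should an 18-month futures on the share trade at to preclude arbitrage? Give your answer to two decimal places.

R$314.86

PV(dividends) I = 10.21·e^(−0.0128·4/12) + 10.21·e^(−0.0128·9/12) + 10.21·e^(−0.0128·16/12)
I = 10.1665 + 10.1125 + 10.0372 = 30.3162
F = (S − I)·e^(rT) = (339.19 − 30.3162) · e^(0.0128·18/12)
= 308.8738 · e^0.019200 = 308.8738 × 1.019386 = R$314.86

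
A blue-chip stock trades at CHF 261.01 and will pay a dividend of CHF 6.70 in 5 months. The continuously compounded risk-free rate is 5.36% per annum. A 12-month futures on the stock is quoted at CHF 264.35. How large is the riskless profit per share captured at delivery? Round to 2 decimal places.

CHF 4.12 per share

PV(dividends) I = 6.70·e^(−0.0536·5/12) = 6.5520
Fair futures F* = (S − I)·e^(rT) = (261.01 − 6.5520)·e^0.053600 = 254.4580 × 1.055062 = 268.4690
Market CHF 264.35 < fair 268.4690: forward underpriced → reverse cash-and-carry (short the stock, invest proceeds at r, pay the dividends, go long the forward).
Profit at T = |F_mkt − F*| = |264.35 − 268.4690| = CHF 4.12 per share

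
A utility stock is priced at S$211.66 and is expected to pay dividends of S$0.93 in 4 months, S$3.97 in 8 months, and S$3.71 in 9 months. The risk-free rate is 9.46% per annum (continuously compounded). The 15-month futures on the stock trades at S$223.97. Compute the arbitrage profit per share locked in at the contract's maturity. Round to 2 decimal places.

PV(dividends) I = 0.93·e^(−0.0946·4/12) + 3.97·e^(−0.0946·8/12) + 3.71·e^(−0.0946·9/12) = 8.0844
Fair futures F* = (S − I)·e^(rT) = (211.66 − 8.0844)·e^0.118250 = 203.5756 × 1.125525 = 229.1294
Market S$223.97 < fair 229.1294: forward underpriced → reverse cash-and-carry (short the stock, invest proceeds at r, pay the dividends, go long the forward).
Profit at T = |F_mkt − F*| = |223.97 − 229.1294| = S$5.16 per share

S$5.16 per share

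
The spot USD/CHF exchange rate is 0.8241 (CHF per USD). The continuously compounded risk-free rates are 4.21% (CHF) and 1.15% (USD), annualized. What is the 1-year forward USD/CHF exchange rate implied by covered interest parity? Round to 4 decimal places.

F = S·e^((r_CHF − r_USD)T) = 0.8241 · e^((0.0421 − 0.0115) × 1)
= 0.8241 · e^0.030600 = 0.8241 × 1.031073
F = 0.8497 CHF per USD

0.8497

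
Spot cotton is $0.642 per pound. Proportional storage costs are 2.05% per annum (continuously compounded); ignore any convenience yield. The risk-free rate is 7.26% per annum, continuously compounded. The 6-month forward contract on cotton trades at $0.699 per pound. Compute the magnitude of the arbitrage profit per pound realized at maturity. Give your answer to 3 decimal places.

Fair forward: F* = S·e^(carry·T), with carry = (r + u) = 0.0726 + 0.0205 = 0.0931
F* = 0.642 · e^(0.0931 × 6/12) = 0.642 · e^0.046550 = 0.642 × 1.047650 = $0.6726
Market $0.699 > fair $0.6726: forward overpriced → cash-and-carry (buy spot, short the forward).
At maturity, profit = |F_mkt − F*| = |0.699 − 0.6726| = $0.026 per pound

$0.026 per pound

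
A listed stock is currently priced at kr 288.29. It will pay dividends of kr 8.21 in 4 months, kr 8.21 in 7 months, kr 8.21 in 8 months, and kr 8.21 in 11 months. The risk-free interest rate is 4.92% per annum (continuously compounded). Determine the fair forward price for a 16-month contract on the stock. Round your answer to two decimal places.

kr 273.83

PV(dividends) I = 8.21·e^(−0.0492·4/12) + 8.21·e^(−0.0492·7/12) + 8.21·e^(−0.0492·8/12) + 8.21·e^(−0.0492·11/12)
I = 8.0765 + 7.9777 + 7.9451 + 7.8480 = 31.8473
F = (S − I)·e^(rT) = (288.29 − 31.8473) · e^(0.0492·16/12)
= 256.4427 · e^0.065600 = 256.4427 × 1.067800 = kr 273.83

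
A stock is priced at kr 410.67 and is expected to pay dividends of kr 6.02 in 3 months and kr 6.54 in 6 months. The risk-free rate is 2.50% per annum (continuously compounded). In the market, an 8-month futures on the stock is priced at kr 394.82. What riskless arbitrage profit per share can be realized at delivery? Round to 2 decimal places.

PV(dividends) I = 6.02·e^(−0.0250·3/12) + 6.54·e^(−0.0250·6/12) = 12.4413
Fair futures F* = (S − I)·e^(rT) = (410.67 − 12.4413)·e^0.016667 = 398.2287 × 1.016807 = 404.9217
Market kr 394.82 < fair 404.9217: forward underpriced → reverse cash-and-carry (short the stock, invest proceeds at r, pay the dividends, go long the forward).
Profit at T = |F_mkt − F*| = |394.82 − 404.9217| = kr 10.10 per share

kr 10.10 per share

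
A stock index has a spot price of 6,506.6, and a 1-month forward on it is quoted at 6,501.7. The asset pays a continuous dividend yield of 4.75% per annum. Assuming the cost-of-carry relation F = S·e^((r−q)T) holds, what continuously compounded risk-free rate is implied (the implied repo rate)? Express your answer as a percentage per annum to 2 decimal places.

3.85%

From F = S·e^((r−q)T): (r − q) = ln(F/S)/T
ln(6501.7/6506.6) = ln(0.999247) = -0.000753
(r − q) = -0.000753 / (1/12) = -0.009036
r = ln(F/S)/T + q = -0.009036 + 0.0475 = 0.038464
r = 3.85%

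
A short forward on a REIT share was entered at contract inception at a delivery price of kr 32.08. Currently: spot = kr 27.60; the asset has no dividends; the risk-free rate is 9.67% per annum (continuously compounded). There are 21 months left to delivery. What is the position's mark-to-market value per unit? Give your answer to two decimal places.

Current fair forward for the remaining 21 months: F = S·e^(r·T), r = 0.0967
F = 27.60 · e^(0.0967 × 21/12) = 27.60 × 1.184387 = 32.6891
Value of long forward = (F − K)·e^(−rT) = (32.6891 − 32.08) · e^(−0.0967·21/12)
= 0.6091 × 0.844319 = 0.51
Short position value = −(long value) = -kr 0.51

-kr 0.51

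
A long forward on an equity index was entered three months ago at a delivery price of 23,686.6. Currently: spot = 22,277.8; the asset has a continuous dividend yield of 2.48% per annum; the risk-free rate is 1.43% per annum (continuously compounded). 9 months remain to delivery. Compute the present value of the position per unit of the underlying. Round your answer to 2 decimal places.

-1566.66

Current fair forward for the remaining 9 months: F = S·e^((r − q)·T), (r − q) = 0.0143 − 0.0248 = -0.0105
F = 22277.8 · e^(-0.0105 × 9/12) = 22277.8 × 0.99215593 = 22103.0514
Value of long forward = (F − K)·e^(−rT) = (22103.0514 − 23686.6) · e^(−0.0143·9/12)
= -1583.5486 × 0.98933231 = -1566.66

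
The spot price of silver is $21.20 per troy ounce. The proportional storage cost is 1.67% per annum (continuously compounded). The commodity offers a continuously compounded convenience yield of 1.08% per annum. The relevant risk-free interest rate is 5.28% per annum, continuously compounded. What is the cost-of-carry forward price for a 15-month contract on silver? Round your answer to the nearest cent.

Net carry = r + u − y = 0.0528 + 0.0167 − 0.0108 = 0.0587
F = S·e^((r+u−y)T) = 21.20 · e^(0.0587 × 15/12) = 21.20 · e^0.073375
= 21.20 × 1.076134 = $22.81 per troy ounce

$22.81 per troy ounce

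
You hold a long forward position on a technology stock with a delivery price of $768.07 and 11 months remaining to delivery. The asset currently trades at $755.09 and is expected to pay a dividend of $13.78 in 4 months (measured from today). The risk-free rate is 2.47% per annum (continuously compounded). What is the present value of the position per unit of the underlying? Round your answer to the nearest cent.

PV(remaining dividends) I = 13.78·e^(−0.0247·4/12) = 13.6670
Current forward F = (S − I)·e^(rT) = (755.09 − 13.6670)·e^(0.0247·11/12) = 741.4230 × 1.022900 = 758.4016
Value (long) = (F − K)·e^(−rT) = (758.4016 − 768.07) × 0.977613 = -9.4520
Value = -$9.45

-$9.45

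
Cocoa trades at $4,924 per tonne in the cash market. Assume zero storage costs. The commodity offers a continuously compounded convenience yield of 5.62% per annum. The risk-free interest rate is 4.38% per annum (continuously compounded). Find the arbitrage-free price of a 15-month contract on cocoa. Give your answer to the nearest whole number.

Net carry = r + u − y = 0.0438 + 0.0000 − 0.0562 = -0.0124
F = S·e^((r+u−y)T) = 4924 · e^(-0.0124 × 15/12) = 4924 · e^-0.015500
= 4924 × 0.984620 = $4,848 per tonne

$4,848 per tonne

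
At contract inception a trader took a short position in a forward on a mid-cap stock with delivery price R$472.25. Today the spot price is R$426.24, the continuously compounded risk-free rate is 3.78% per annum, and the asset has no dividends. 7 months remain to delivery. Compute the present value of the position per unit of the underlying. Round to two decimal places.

Current fair forward for the remaining 7 months: F = S·e^(r·T), r = 0.0378
F = 426.24 · e^(0.0378 × 7/12) = 426.24 × 1.022295 = 435.7430
Value of long forward = (F − K)·e^(−rT) = (435.7430 − 472.25) · e^(−0.0378·7/12)
= -36.5070 × 0.978191 = -35.71
Short position value = −(long value) = R$35.71

R$35.71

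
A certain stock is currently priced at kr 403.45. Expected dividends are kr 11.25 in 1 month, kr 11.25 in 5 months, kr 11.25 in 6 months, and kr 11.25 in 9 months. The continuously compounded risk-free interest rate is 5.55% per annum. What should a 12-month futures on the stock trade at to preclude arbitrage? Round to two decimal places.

PV(dividends) I = 11.25·e^(−0.0555·1/12) + 11.25·e^(−0.0555·5/12) + 11.25·e^(−0.0555·6/12) + 11.25·e^(−0.0555·9/12)
I = 11.1981 + 10.9928 + 10.9421 + 10.7913 = 43.9243
F = (S − I)·e^(rT) = (403.45 − 43.9243) · e^(0.0555·12/12)
= 359.5257 · e^0.055500 = 359.5257 × 1.057069 = kr 380.04

kr 380.04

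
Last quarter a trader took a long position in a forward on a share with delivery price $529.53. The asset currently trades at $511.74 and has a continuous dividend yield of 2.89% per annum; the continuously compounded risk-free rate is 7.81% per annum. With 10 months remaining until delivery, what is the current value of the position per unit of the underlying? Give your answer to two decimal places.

Current fair forward for the remaining 10 months: F = S·e^((r − q)·T), (r − q) = 0.0781 − 0.0289 = 0.0492
F = 511.74 · e^(0.0492 × 10/12) = 511.74 × 1.041852 = 533.1573
Value of long forward = (F − K)·e^(−rT) = (533.1573 − 529.53) · e^(−0.0781·10/12)
= 3.6273 × 0.936989 = 3.40

$3.40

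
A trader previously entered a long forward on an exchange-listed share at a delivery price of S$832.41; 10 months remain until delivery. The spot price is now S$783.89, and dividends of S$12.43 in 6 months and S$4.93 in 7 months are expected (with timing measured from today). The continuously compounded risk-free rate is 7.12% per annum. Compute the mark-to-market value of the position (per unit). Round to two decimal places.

PV(remaining dividends) I = 12.43·e^(−0.0712·6/12) + 4.93·e^(−0.0712·7/12) = 16.7247
Current forward F = (S − I)·e^(rT) = (783.89 − 16.7247)·e^(0.0712·10/12) = 767.1653 × 1.061129 = 814.0613
Value (long) = (F − K)·e^(−rT) = (814.0613 − 832.41) × 0.942393 = -17.2917
Value = -S$17.29

-S$17.29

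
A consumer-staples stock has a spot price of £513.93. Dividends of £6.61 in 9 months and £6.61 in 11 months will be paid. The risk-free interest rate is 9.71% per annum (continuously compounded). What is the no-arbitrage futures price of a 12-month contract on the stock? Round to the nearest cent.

PV(dividends) I = 6.61·e^(−0.0971·9/12) + 6.61·e^(−0.0971·11/12)
I = 6.1457 + 6.0471 = 12.1928
F = (S − I)·e^(rT) = (513.93 − 12.1928) · e^(0.0971·12/12)
= 501.7372 · e^0.097100 = 501.7372 × 1.101971 = £552.90

£552.90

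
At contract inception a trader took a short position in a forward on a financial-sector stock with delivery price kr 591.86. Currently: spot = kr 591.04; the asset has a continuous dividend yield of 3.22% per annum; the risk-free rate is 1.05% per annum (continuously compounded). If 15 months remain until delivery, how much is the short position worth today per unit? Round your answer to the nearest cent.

kr 16.42

Current fair forward for the remaining 15 months: F = S·e^((r − q)·T), (r − q) = 0.0105 − 0.0322 = -0.0217
F = 591.04 · e^(-0.0217 × 15/12) = 591.04 × 0.973240 = 575.2238
Value of long forward = (F − K)·e^(−rT) = (575.2238 − 591.86) · e^(−0.0105·15/12)
= -16.6362 × 0.986961 = -16.42
Short position value = −(long value) = kr 16.42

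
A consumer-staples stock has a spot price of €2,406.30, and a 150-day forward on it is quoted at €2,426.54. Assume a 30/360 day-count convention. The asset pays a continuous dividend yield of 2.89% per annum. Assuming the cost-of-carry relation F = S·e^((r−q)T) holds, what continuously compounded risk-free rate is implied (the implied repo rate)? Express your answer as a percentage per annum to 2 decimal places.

From F = S·e^((r−q)T): (r − q) = ln(F/S)/T
ln(2426.54/2406.30) = ln(1.008411) = 0.008376
(r − q) = 0.008376 / (150/360) = 0.020102
r = ln(F/S)/T + q = 0.020102 + 0.0289 = 0.049002
r = 4.90%

4.90%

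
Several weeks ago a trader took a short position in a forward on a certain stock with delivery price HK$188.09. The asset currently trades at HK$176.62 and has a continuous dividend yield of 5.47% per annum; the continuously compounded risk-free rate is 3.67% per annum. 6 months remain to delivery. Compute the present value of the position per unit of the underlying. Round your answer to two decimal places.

Current fair forward for the remaining 6 months: F = S·e^((r − q)·T), (r − q) = 0.0367 − 0.0547 = -0.0180
F = 176.62 · e^(-0.0180 × 6/12) = 176.62 × 0.991040 = 175.0375
Value of long forward = (F − K)·e^(−rT) = (175.0375 − 188.09) · e^(−0.0367·6/12)
= -13.0525 × 0.981817 = -12.82
Short position value = −(long value) = HK$12.82

HK$12.82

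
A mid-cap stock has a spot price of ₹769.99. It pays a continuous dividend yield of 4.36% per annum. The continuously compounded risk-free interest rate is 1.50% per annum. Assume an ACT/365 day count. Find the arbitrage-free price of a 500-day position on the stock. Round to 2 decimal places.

₹740.41

F = S·e^((r − q)T) = 769.99 · e^((0.0150 − 0.0436) × 500/365)
= 769.99 · e^-0.039178 = 769.99 × 0.961580
F = ₹740.41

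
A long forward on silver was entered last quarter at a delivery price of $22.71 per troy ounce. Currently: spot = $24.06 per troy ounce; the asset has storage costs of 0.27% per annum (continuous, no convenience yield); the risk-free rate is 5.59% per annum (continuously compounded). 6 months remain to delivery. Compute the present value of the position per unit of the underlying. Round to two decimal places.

$2.01 per troy ounce

Current fair forward for the remaining 6 months: F = S·e^((r + u)·T), (r + u) = 0.0559 + 0.0027 = 0.0586
F = 24.06 · e^(0.0586 × 6/12) = 24.06 × 1.029733 = 24.7754
Value of long forward = (F − K)·e^(−rT) = (24.7754 − 22.71) · e^(−0.0559·6/12)
= 2.0654 × 0.972437 = 2.01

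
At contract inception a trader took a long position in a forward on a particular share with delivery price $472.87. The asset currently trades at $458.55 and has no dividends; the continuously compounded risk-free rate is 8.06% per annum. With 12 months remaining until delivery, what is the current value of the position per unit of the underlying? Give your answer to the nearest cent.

Current fair forward for the remaining 12 months: F = S·e^(r·T), r = 0.0806
F = 458.55 · e^(0.0806 × 12/12) = 458.55 × 1.083937 = 497.0393
Value of long forward = (F − K)·e^(−rT) = (497.0393 − 472.87) · e^(−0.0806·12/12)
= 24.1693 × 0.922563 = 22.30

$22.30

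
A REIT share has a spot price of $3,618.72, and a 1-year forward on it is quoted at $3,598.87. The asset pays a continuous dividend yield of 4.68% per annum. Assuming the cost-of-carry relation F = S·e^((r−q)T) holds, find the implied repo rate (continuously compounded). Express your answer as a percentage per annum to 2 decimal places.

From F = S·e^((r−q)T): (r − q) = ln(F/S)/T
ln(3598.87/3618.72) = ln(0.994515) = -0.005500
(r − q) = -0.005500 / (1) = -0.005500
r = ln(F/S)/T + q = -0.005500 + 0.0468 = 0.041300
r = 4.13%

4.13%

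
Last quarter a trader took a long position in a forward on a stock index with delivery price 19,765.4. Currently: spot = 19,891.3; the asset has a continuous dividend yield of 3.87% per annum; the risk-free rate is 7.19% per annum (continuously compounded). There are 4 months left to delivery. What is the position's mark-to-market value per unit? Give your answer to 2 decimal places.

339.03

Current fair forward for the remaining 4 months: F = S·e^((r − q)·T), (r − q) = 0.0719 − 0.0387 = 0.0332
F = 19891.3 · e^(0.0332 × 4/12) = 19891.3 × 1.01112813 = 20112.6530
Value of long forward = (F − K)·e^(−rT) = (20112.6530 − 19765.4) · e^(−0.0719·4/12)
= 347.2530 × 0.97631825 = 339.03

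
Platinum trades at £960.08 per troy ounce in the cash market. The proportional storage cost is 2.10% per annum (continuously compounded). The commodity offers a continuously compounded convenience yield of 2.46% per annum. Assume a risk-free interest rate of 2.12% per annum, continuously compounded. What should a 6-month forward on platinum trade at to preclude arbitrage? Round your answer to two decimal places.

£968.57 per troy ounce

Net carry = r + u − y = 0.0212 + 0.0210 − 0.0246 = 0.0176
F = S·e^((r+u−y)T) = 960.08 · e^(0.0176 × 6/12) = 960.08 · e^0.008800
= 960.08 × 1.008839 = £968.57 per troy ounce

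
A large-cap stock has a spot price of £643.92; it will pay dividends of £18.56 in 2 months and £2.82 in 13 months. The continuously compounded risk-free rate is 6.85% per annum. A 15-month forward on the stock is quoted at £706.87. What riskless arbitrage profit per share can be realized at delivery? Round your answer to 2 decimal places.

£28.23 per share

PV(dividends) I = 18.56·e^(−0.0685·2/12) + 2.82·e^(−0.0685·13/12) = 20.9676
Fair forward F* = (S − I)·e^(rT) = (643.92 − 20.9676)·e^0.085625 = 622.9524 × 1.089398 = 678.6431
Market £706.87 > fair 678.6431: forward overpriced → cash-and-carry (borrow at r, buy the stock and collect the dividends, short the forward).
Profit at T = |F_mkt − F*| = |706.87 − 678.6431| = £28.23 per share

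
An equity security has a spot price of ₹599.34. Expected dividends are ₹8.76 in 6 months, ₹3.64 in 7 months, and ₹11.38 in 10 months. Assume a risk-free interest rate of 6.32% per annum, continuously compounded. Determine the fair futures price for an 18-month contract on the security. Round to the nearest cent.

PV(dividends) I = 8.76·e^(−0.0632·6/12) + 3.64·e^(−0.0632·7/12) + 11.38·e^(−0.0632·10/12)
I = 8.4875 + 3.5082 + 10.7962 = 22.7919
F = (S − I)·e^(rT) = (599.34 − 22.7919) · e^(0.0632·18/12)
= 576.5481 · e^0.094800 = 576.5481 × 1.099439 = ₹633.88

₹633.88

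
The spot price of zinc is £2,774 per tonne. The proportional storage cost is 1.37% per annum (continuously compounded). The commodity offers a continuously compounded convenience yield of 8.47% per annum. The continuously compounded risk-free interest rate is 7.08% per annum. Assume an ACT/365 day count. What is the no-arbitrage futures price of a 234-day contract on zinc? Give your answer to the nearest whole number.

Net carry = r + u − y = 0.0708 + 0.0137 − 0.0847 = -0.0002
F = S·e^((r+u−y)T) = 2774 · e^(-0.0002 × 234/365) = 2774 · e^-0.000128
= 2774 × 0.999872 = £2,774 per tonne

£2,774 per tonne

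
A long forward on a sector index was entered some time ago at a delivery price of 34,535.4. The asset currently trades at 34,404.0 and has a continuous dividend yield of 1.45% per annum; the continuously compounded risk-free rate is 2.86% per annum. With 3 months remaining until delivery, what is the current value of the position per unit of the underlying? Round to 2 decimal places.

Current fair forward for the remaining 3 months: F = S·e^((r − q)·T), (r − q) = 0.0286 − 0.0145 = 0.0141
F = 34404.0 · e^(0.0141 × 3/12) = 34404.0 × 1.00353122 = 34525.4881
Value of long forward = (F − K)·e^(−rT) = (34525.4881 − 34535.4) · e^(−0.0286·3/12)
= -9.9119 × 0.99287550 = -9.84

-9.84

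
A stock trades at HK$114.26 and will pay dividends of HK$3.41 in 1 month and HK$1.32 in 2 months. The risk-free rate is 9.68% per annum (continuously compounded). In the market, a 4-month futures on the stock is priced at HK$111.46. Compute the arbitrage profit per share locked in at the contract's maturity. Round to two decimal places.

PV(dividends) I = 3.41·e^(−0.0968·1/12) + 1.32·e^(−0.0968·2/12) = 4.6815
Fair futures F* = (S − I)·e^(rT) = (114.26 − 4.6815)·e^0.032267 = 109.5785 × 1.032793 = 113.1719
Market HK$111.46 < fair 113.1719: forward underpriced → reverse cash-and-carry (short the stock, invest proceeds at r, pay the dividends, go long the forward).
Profit at T = |F_mkt − F*| = |111.46 − 113.1719| = HK$1.71 per share

HK$1.71 per share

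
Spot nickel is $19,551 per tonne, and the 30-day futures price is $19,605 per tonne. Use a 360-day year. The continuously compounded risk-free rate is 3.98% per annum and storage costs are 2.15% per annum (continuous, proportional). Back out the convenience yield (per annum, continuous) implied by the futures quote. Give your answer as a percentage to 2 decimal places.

F = S·e^((r+u−y)T) ⇒ (r+u−y) = ln(F/S)/T
ln(19605/19551) = 0.002758; /T ⇒ 0.033096
y = r + u − ln(F/S)/T = 0.0398 + 0.0215 − 0.033096 = 0.028204
y = 2.82%

2.82%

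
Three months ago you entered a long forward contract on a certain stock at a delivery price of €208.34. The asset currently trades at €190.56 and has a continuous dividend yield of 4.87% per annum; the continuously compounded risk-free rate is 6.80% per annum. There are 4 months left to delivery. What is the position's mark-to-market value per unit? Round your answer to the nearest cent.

Current fair forward for the remaining 4 months: F = S·e^((r − q)·T), (r − q) = 0.0680 − 0.0487 = 0.0193
F = 190.56 · e^(0.0193 × 4/12) = 190.56 × 1.006454 = 191.7899
Value of long forward = (F − K)·e^(−rT) = (191.7899 − 208.34) · e^(−0.0680·4/12)
= -16.5501 × 0.977588 = -16.18

-€16.18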